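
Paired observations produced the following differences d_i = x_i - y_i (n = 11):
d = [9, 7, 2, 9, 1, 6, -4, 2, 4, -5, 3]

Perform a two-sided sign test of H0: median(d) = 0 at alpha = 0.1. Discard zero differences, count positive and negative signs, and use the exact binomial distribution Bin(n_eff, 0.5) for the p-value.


Step 1: Discard zero differences. Original n = 11; n_eff = number of nonzero differences = 11.
Nonzero differences (with sign): +9, +7, +2, +9, +1, +6, -4, +2, +4, -5, +3
Step 2: Count signs: positive = 9, negative = 2.
Step 3: Under H0: P(positive) = 0.5, so the number of positives S ~ Bin(11, 0.5).
Step 4: Two-sided exact p-value = sum of Bin(11,0.5) probabilities at or below the observed probability = 0.065430.
Step 5: alpha = 0.1. reject H0.

n_eff = 11, pos = 9, neg = 2, p = 0.065430, reject H0.


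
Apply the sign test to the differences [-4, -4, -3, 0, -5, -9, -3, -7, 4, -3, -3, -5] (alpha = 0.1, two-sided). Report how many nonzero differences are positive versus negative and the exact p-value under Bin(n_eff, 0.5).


Step 1: Discard zero differences. Original n = 12; n_eff = number of nonzero differences = 11.
Nonzero differences (with sign): -4, -4, -3, -5, -9, -3, -7, +4, -3, -3, -5
Step 2: Count signs: positive = 1, negative = 10.
Step 3: Under H0: P(positive) = 0.5, so the number of positives S ~ Bin(11, 0.5).
Step 4: Two-sided exact p-value = sum of Bin(11,0.5) probabilities at or below the observed probability = 0.011719.
Step 5: alpha = 0.1. reject H0.

n_eff = 11, pos = 1, neg = 10, p = 0.011719, reject H0.


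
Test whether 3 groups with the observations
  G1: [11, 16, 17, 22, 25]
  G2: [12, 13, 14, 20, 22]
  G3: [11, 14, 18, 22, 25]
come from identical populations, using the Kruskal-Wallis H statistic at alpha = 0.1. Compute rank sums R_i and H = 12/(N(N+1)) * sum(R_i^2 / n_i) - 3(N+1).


Step 1: Combine all N = 15 observations and assign midranks.
sorted (value, group, rank): (11,G1,1.5), (11,G3,1.5), (12,G2,3), (13,G2,4), (14,G2,5.5), (14,G3,5.5), (16,G1,7), (17,G1,8), (18,G3,9), (20,G2,10), (22,G1,12), (22,G2,12), (22,G3,12), (25,G1,14.5), (25,G3,14.5)
Step 2: Sum ranks within each group.
R_1 = 43 (n_1 = 5)
R_2 = 34.5 (n_2 = 5)
R_3 = 42.5 (n_3 = 5)
Step 3: H = 12/(N(N+1)) * sum(R_i^2/n_i) - 3(N+1)
     = 12/(15*16) * (43^2/5 + 34.5^2/5 + 42.5^2/5) - 3*16
     = 0.050000 * 969.1 - 48
     = 0.455000.
Step 4: Ties present; correction factor C = 1 - 42/(15^3 - 15) = 0.987500. Corrected H = 0.455000 / 0.987500 = 0.460759.
Step 5: Under H0, H ~ chi^2(2); p-value = 0.794232.
Step 6: alpha = 0.1. fail to reject H0.

H = 0.4608, df = 2, p = 0.794232, fail to reject H0.


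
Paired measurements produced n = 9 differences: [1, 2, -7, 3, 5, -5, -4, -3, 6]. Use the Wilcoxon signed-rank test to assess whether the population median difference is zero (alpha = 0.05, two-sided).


Step 1: Drop any zero differences (none here) and take |d_i|.
|d| = [1, 2, 7, 3, 5, 5, 4, 3, 6]
Step 2: Midrank |d_i| (ties get averaged ranks).
ranks: |1|->1, |2|->2, |7|->9, |3|->3.5, |5|->6.5, |5|->6.5, |4|->5, |3|->3.5, |6|->8
Step 3: Attach original signs; sum ranks with positive sign and with negative sign.
W+ = 1 + 2 + 3.5 + 6.5 + 8 = 21
W- = 9 + 6.5 + 5 + 3.5 = 24
(Check: W+ + W- = 45 should equal n(n+1)/2 = 45.)
Step 4: Test statistic W = min(W+, W-) = 21.
Step 5: Ties in |d|, so use the tie-corrected normal approximation.
        E[W] = n(n+1)/4 = 9*10/4 = 22.5.
        Tie groups: |d|=3 (t=2), |d|=5 (t=2); sum(t^3 - t) = 12.
        Var[W] = n(n+1)(2n+1)/24 - sum(t^3-t)/48 = 1710/24 - 12/48 = 71.
        z = (W - E[W]) / sqrt(Var[W]) = (21 - 22.5) / 8.4261 = -0.1780.
        Two-sided p = 2*Phi(z) = 0.858709.
Step 6: alpha = 0.05. fail to reject H0.

W+ = 21, W- = 24, W = min = 21, p = 0.858709, fail to reject H0.


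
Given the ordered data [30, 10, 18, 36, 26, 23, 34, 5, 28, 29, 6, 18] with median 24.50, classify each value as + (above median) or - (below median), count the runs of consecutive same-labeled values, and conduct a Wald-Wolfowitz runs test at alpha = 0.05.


Step 1: Compute median = 24.50; label A = above, B = below.
Labels in order: ABBAABABAABB  (n_A = 6, n_B = 6)
Step 2: Count runs R = 8.
Step 3: Under H0 (random ordering), E[R] = 2*n_A*n_B/(n_A+n_B) + 1 = 2*6*6/12 + 1 = 7.0000.
        Var[R] = 2*n_A*n_B*(2*n_A*n_B - n_A - n_B) / ((n_A+n_B)^2 * (n_A+n_B-1)) = 4320/1584 = 2.7273.
        SD[R] = 1.6514.
Step 4: Continuity-corrected z = (R - 0.5 - E[R]) / SD[R] = (8 - 0.5 - 7.0000) / 1.6514 = 0.3028.
Step 5: Two-sided p-value via normal approximation = 2*(1 - Phi(|z|)) = 0.762069.
Step 6: alpha = 0.05. fail to reject H0.

R = 8, z = 0.3028, p = 0.762069, fail to reject H0.


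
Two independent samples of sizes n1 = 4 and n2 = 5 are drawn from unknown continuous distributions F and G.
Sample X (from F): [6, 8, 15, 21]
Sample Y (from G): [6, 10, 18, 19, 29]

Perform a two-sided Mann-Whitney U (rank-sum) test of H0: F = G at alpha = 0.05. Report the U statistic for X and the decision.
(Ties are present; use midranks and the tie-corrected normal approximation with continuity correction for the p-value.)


Step 1: Combine and sort all 9 observations; assign midranks.
sorted (value, group): (6,X), (6,Y), (8,X), (10,Y), (15,X), (18,Y), (19,Y), (21,X), (29,Y)
ranks: 6->1.5, 6->1.5, 8->3, 10->4, 15->5, 18->6, 19->7, 21->8, 29->9
Step 2: Rank sum for X: R1 = 1.5 + 3 + 5 + 8 = 17.5.
Step 3: U_X = R1 - n1(n1+1)/2 = 17.5 - 4*5/2 = 17.5 - 10 = 7.5.
       U_Y = n1*n2 - U_X = 20 - 7.5 = 12.5.
Step 4: Ties are present, so use the tie-corrected normal approximation (with continuity correction) for the p-value.
Step 5: p-value = 0.622753; compare to alpha = 0.05. fail to reject H0.

U_X = 7.5, p = 0.622753, fail to reject H0 at alpha = 0.05.


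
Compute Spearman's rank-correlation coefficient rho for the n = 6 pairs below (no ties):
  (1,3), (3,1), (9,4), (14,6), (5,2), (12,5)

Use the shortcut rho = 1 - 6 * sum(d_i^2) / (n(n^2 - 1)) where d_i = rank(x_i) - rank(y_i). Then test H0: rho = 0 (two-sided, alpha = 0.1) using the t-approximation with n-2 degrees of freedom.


Step 1: Rank x and y separately (midranks; no ties here).
rank(x): 1->1, 3->2, 9->4, 14->6, 5->3, 12->5
rank(y): 3->3, 1->1, 4->4, 6->6, 2->2, 5->5
Step 2: d_i = R_x(i) - R_y(i); compute d_i^2.
  (1-3)^2=4, (2-1)^2=1, (4-4)^2=0, (6-6)^2=0, (3-2)^2=1, (5-5)^2=0
sum(d^2) = 6.
Step 3: rho = 1 - 6*6 / (6*(6^2 - 1)) = 1 - 36/210 = 0.828571.
Step 4: Under H0, t = rho * sqrt((n-2)/(1-rho^2)) = 2.9598 ~ t(4).
Step 5: Two-sided p-value from the t-distribution with 4 df = 0.041563.
Step 6: alpha = 0.1. reject H0.

rho = 0.8286, p = 0.041563, reject H0 at alpha = 0.1.


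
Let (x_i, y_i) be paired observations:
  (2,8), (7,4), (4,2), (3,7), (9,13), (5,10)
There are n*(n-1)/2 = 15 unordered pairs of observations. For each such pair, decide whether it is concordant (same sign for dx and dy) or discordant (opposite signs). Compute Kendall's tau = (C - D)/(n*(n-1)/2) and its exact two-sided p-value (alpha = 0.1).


Step 1: Enumerate the 15 unordered pairs (i,j) with i<j and classify each by sign(x_j-x_i) * sign(y_j-y_i).
  (1,2):dx=+5,dy=-4->D; (1,3):dx=+2,dy=-6->D; (1,4):dx=+1,dy=-1->D; (1,5):dx=+7,dy=+5->C
  (1,6):dx=+3,dy=+2->C; (2,3):dx=-3,dy=-2->C; (2,4):dx=-4,dy=+3->D; (2,5):dx=+2,dy=+9->C
  (2,6):dx=-2,dy=+6->D; (3,4):dx=-1,dy=+5->D; (3,5):dx=+5,dy=+11->C; (3,6):dx=+1,dy=+8->C
  (4,5):dx=+6,dy=+6->C; (4,6):dx=+2,dy=+3->C; (5,6):dx=-4,dy=-3->C
Step 2: C = 9, D = 6, total pairs = 15.
Step 3: tau = (C - D)/(n(n-1)/2) = (9 - 6)/15 = 0.200000.
Step 4: Exact two-sided p-value (enumerate n! = 720 permutations of y under H0): p = 0.719444.
Step 5: alpha = 0.1. fail to reject H0.

tau_b = 0.2000 (C=9, D=6), p = 0.719444, fail to reject H0.


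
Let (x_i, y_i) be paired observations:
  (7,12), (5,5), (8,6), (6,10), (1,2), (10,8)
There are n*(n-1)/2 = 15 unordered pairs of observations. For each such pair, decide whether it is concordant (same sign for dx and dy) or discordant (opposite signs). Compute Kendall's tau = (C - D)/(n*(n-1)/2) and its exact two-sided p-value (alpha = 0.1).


Step 1: Enumerate the 15 unordered pairs (i,j) with i<j and classify each by sign(x_j-x_i) * sign(y_j-y_i).
  (1,2):dx=-2,dy=-7->C; (1,3):dx=+1,dy=-6->D; (1,4):dx=-1,dy=-2->C; (1,5):dx=-6,dy=-10->C
  (1,6):dx=+3,dy=-4->D; (2,3):dx=+3,dy=+1->C; (2,4):dx=+1,dy=+5->C; (2,5):dx=-4,dy=-3->C
  (2,6):dx=+5,dy=+3->C; (3,4):dx=-2,dy=+4->D; (3,5):dx=-7,dy=-4->C; (3,6):dx=+2,dy=+2->C
  (4,5):dx=-5,dy=-8->C; (4,6):dx=+4,dy=-2->D; (5,6):dx=+9,dy=+6->C
Step 2: C = 11, D = 4, total pairs = 15.
Step 3: tau = (C - D)/(n(n-1)/2) = (11 - 4)/15 = 0.466667.
Step 4: Exact two-sided p-value (enumerate n! = 720 permutations of y under H0): p = 0.272222.
Step 5: alpha = 0.1. fail to reject H0.

tau_b = 0.4667 (C=11, D=4), p = 0.272222, fail to reject H0.


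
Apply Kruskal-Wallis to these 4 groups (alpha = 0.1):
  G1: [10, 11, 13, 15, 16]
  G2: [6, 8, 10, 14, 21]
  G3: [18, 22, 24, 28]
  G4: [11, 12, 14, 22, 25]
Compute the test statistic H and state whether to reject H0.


Step 1: Combine all N = 19 observations and assign midranks.
sorted (value, group, rank): (6,G2,1), (8,G2,2), (10,G1,3.5), (10,G2,3.5), (11,G1,5.5), (11,G4,5.5), (12,G4,7), (13,G1,8), (14,G2,9.5), (14,G4,9.5), (15,G1,11), (16,G1,12), (18,G3,13), (21,G2,14), (22,G3,15.5), (22,G4,15.5), (24,G3,17), (25,G4,18), (28,G3,19)
Step 2: Sum ranks within each group.
R_1 = 40 (n_1 = 5)
R_2 = 30 (n_2 = 5)
R_3 = 64.5 (n_3 = 4)
R_4 = 55.5 (n_4 = 5)
Step 3: H = 12/(N(N+1)) * sum(R_i^2/n_i) - 3(N+1)
     = 12/(19*20) * (40^2/5 + 30^2/5 + 64.5^2/4 + 55.5^2/5) - 3*20
     = 0.031579 * 2156.11 - 60
     = 8.087763.
Step 4: Ties present; correction factor C = 1 - 24/(19^3 - 19) = 0.996491. Corrected H = 8.087763 / 0.996491 = 8.116241.
Step 5: Under H0, H ~ chi^2(3); p-value = 0.043669.
Step 6: alpha = 0.1. reject H0.

H = 8.1162, df = 3, p = 0.043669, reject H0.


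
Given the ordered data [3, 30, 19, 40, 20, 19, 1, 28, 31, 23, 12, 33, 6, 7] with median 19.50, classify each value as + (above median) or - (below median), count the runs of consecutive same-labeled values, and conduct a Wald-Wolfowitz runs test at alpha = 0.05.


Step 1: Compute median = 19.50; label A = above, B = below.
Labels in order: BABAABBAAABABB  (n_A = 7, n_B = 7)
Step 2: Count runs R = 9.
Step 3: Under H0 (random ordering), E[R] = 2*n_A*n_B/(n_A+n_B) + 1 = 2*7*7/14 + 1 = 8.0000.
        Var[R] = 2*n_A*n_B*(2*n_A*n_B - n_A - n_B) / ((n_A+n_B)^2 * (n_A+n_B-1)) = 8232/2548 = 3.2308.
        SD[R] = 1.7974.
Step 4: Continuity-corrected z = (R - 0.5 - E[R]) / SD[R] = (9 - 0.5 - 8.0000) / 1.7974 = 0.2782.
Step 5: Two-sided p-value via normal approximation = 2*(1 - Phi(|z|)) = 0.780879.
Step 6: alpha = 0.05. fail to reject H0.

R = 9, z = 0.2782, p = 0.780879, fail to reject H0.


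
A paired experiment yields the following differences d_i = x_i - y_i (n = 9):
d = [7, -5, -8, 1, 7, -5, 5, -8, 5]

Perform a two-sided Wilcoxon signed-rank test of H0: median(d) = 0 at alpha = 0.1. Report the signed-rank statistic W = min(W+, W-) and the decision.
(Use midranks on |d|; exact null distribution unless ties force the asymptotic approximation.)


Step 1: Drop any zero differences (none here) and take |d_i|.
|d| = [7, 5, 8, 1, 7, 5, 5, 8, 5]
Step 2: Midrank |d_i| (ties get averaged ranks).
ranks: |7|->6.5, |5|->3.5, |8|->8.5, |1|->1, |7|->6.5, |5|->3.5, |5|->3.5, |8|->8.5, |5|->3.5
Step 3: Attach original signs; sum ranks with positive sign and with negative sign.
W+ = 6.5 + 1 + 6.5 + 3.5 + 3.5 = 21
W- = 3.5 + 8.5 + 3.5 + 8.5 = 24
(Check: W+ + W- = 45 should equal n(n+1)/2 = 45.)
Step 4: Test statistic W = min(W+, W-) = 21.
Step 5: Ties in |d|, so use the tie-corrected normal approximation.
        E[W] = n(n+1)/4 = 9*10/4 = 22.5.
        Tie groups: |d|=5 (t=4), |d|=7 (t=2), |d|=8 (t=2); sum(t^3 - t) = 72.
        Var[W] = n(n+1)(2n+1)/24 - sum(t^3-t)/48 = 1710/24 - 72/48 = 69.75.
        z = (W - E[W]) / sqrt(Var[W]) = (21 - 22.5) / 8.3516 = -0.1796.
        Two-sided p = 2*Phi(z) = 0.857462.
Step 6: alpha = 0.1. fail to reject H0.

W+ = 21, W- = 24, W = min = 21, p = 0.857462, fail to reject H0.


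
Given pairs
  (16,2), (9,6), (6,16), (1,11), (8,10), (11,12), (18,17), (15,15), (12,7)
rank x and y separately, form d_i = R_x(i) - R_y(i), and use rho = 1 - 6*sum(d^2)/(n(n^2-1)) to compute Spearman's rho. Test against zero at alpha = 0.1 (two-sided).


Step 1: Rank x and y separately (midranks; no ties here).
rank(x): 16->8, 9->4, 6->2, 1->1, 8->3, 11->5, 18->9, 15->7, 12->6
rank(y): 2->1, 6->2, 16->8, 11->5, 10->4, 12->6, 17->9, 15->7, 7->3
Step 2: d_i = R_x(i) - R_y(i); compute d_i^2.
  (8-1)^2=49, (4-2)^2=4, (2-8)^2=36, (1-5)^2=16, (3-4)^2=1, (5-6)^2=1, (9-9)^2=0, (7-7)^2=0, (6-3)^2=9
sum(d^2) = 116.
Step 3: rho = 1 - 6*116 / (9*(9^2 - 1)) = 1 - 696/720 = 0.033333.
Step 4: Under H0, t = rho * sqrt((n-2)/(1-rho^2)) = 0.0882 ~ t(7).
Step 5: Two-sided p-value from the t-distribution with 7 df = 0.932157.
Step 6: alpha = 0.1. fail to reject H0.

rho = 0.0333, p = 0.932157, fail to reject H0 at alpha = 0.1.


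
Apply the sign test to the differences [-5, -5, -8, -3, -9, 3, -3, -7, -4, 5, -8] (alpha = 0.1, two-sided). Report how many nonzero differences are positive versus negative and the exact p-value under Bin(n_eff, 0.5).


Step 1: Discard zero differences. Original n = 11; n_eff = number of nonzero differences = 11.
Nonzero differences (with sign): -5, -5, -8, -3, -9, +3, -3, -7, -4, +5, -8
Step 2: Count signs: positive = 2, negative = 9.
Step 3: Under H0: P(positive) = 0.5, so the number of positives S ~ Bin(11, 0.5).
Step 4: Two-sided exact p-value = sum of Bin(11,0.5) probabilities at or below the observed probability = 0.065430.
Step 5: alpha = 0.1. reject H0.

n_eff = 11, pos = 2, neg = 9, p = 0.065430, reject H0.


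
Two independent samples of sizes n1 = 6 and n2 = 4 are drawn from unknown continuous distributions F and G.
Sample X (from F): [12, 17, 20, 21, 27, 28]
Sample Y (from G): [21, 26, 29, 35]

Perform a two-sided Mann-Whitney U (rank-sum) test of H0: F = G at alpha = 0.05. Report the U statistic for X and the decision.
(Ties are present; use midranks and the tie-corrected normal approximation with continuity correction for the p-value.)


Step 1: Combine and sort all 10 observations; assign midranks.
sorted (value, group): (12,X), (17,X), (20,X), (21,X), (21,Y), (26,Y), (27,X), (28,X), (29,Y), (35,Y)
ranks: 12->1, 17->2, 20->3, 21->4.5, 21->4.5, 26->6, 27->7, 28->8, 29->9, 35->10
Step 2: Rank sum for X: R1 = 1 + 2 + 3 + 4.5 + 7 + 8 = 25.5.
Step 3: U_X = R1 - n1(n1+1)/2 = 25.5 - 6*7/2 = 25.5 - 21 = 4.5.
       U_Y = n1*n2 - U_X = 24 - 4.5 = 19.5.
Step 4: Ties are present, so use the tie-corrected normal approximation (with continuity correction) for the p-value.
Step 5: p-value = 0.134407; compare to alpha = 0.05. fail to reject H0.

U_X = 4.5, p = 0.134407, fail to reject H0 at alpha = 0.05.


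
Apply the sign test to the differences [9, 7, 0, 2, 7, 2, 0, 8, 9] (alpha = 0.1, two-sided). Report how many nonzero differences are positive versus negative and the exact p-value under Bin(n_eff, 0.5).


Step 1: Discard zero differences. Original n = 9; n_eff = number of nonzero differences = 7.
Nonzero differences (with sign): +9, +7, +2, +7, +2, +8, +9
Step 2: Count signs: positive = 7, negative = 0.
Step 3: Under H0: P(positive) = 0.5, so the number of positives S ~ Bin(7, 0.5).
Step 4: Two-sided exact p-value = sum of Bin(7,0.5) probabilities at or below the observed probability = 0.015625.
Step 5: alpha = 0.1. reject H0.

n_eff = 7, pos = 7, neg = 0, p = 0.015625, reject H0.


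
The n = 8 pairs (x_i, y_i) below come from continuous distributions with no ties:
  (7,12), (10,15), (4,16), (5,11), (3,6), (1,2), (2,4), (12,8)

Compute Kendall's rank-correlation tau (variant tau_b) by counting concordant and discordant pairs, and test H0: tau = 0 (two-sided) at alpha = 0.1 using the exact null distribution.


Step 1: Enumerate the 28 unordered pairs (i,j) with i<j and classify each by sign(x_j-x_i) * sign(y_j-y_i).
  (1,2):dx=+3,dy=+3->C; (1,3):dx=-3,dy=+4->D; (1,4):dx=-2,dy=-1->C; (1,5):dx=-4,dy=-6->C
  (1,6):dx=-6,dy=-10->C; (1,7):dx=-5,dy=-8->C; (1,8):dx=+5,dy=-4->D; (2,3):dx=-6,dy=+1->D
  (2,4):dx=-5,dy=-4->C; (2,5):dx=-7,dy=-9->C; (2,6):dx=-9,dy=-13->C; (2,7):dx=-8,dy=-11->C
  (2,8):dx=+2,dy=-7->D; (3,4):dx=+1,dy=-5->D; (3,5):dx=-1,dy=-10->C; (3,6):dx=-3,dy=-14->C
  (3,7):dx=-2,dy=-12->C; (3,8):dx=+8,dy=-8->D; (4,5):dx=-2,dy=-5->C; (4,6):dx=-4,dy=-9->C
  (4,7):dx=-3,dy=-7->C; (4,8):dx=+7,dy=-3->D; (5,6):dx=-2,dy=-4->C; (5,7):dx=-1,dy=-2->C
  (5,8):dx=+9,dy=+2->C; (6,7):dx=+1,dy=+2->C; (6,8):dx=+11,dy=+6->C; (7,8):dx=+10,dy=+4->C
Step 2: C = 21, D = 7, total pairs = 28.
Step 3: tau = (C - D)/(n(n-1)/2) = (21 - 7)/28 = 0.500000.
Step 4: Exact two-sided p-value (enumerate n! = 40320 permutations of y under H0): p = 0.108681.
Step 5: alpha = 0.1. fail to reject H0.

tau_b = 0.5000 (C=21, D=7), p = 0.108681, fail to reject H0.


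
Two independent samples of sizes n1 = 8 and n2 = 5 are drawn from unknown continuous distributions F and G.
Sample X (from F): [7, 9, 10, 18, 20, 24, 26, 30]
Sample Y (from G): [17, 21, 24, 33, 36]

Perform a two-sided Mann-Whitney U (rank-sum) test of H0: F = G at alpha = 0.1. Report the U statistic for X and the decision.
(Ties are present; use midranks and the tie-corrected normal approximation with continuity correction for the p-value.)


Step 1: Combine and sort all 13 observations; assign midranks.
sorted (value, group): (7,X), (9,X), (10,X), (17,Y), (18,X), (20,X), (21,Y), (24,X), (24,Y), (26,X), (30,X), (33,Y), (36,Y)
ranks: 7->1, 9->2, 10->3, 17->4, 18->5, 20->6, 21->7, 24->8.5, 24->8.5, 26->10, 30->11, 33->12, 36->13
Step 2: Rank sum for X: R1 = 1 + 2 + 3 + 5 + 6 + 8.5 + 10 + 11 = 46.5.
Step 3: U_X = R1 - n1(n1+1)/2 = 46.5 - 8*9/2 = 46.5 - 36 = 10.5.
       U_Y = n1*n2 - U_X = 40 - 10.5 = 29.5.
Step 4: Ties are present, so use the tie-corrected normal approximation (with continuity correction) for the p-value.
Step 5: p-value = 0.187076; compare to alpha = 0.1. fail to reject H0.

U_X = 10.5, p = 0.187076, fail to reject H0 at alpha = 0.1.


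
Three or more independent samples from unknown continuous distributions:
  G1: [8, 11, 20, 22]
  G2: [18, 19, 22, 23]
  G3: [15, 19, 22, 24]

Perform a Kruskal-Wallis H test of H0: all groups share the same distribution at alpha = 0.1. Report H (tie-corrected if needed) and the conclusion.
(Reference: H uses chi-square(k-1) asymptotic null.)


Step 1: Combine all N = 12 observations and assign midranks.
sorted (value, group, rank): (8,G1,1), (11,G1,2), (15,G3,3), (18,G2,4), (19,G2,5.5), (19,G3,5.5), (20,G1,7), (22,G1,9), (22,G2,9), (22,G3,9), (23,G2,11), (24,G3,12)
Step 2: Sum ranks within each group.
R_1 = 19 (n_1 = 4)
R_2 = 29.5 (n_2 = 4)
R_3 = 29.5 (n_3 = 4)
Step 3: H = 12/(N(N+1)) * sum(R_i^2/n_i) - 3(N+1)
     = 12/(12*13) * (19^2/4 + 29.5^2/4 + 29.5^2/4) - 3*13
     = 0.076923 * 525.375 - 39
     = 1.413462.
Step 4: Ties present; correction factor C = 1 - 30/(12^3 - 12) = 0.982517. Corrected H = 1.413462 / 0.982517 = 1.438612.
Step 5: Under H0, H ~ chi^2(2); p-value = 0.487090.
Step 6: alpha = 0.1. fail to reject H0.

H = 1.4386, df = 2, p = 0.487090, fail to reject H0.


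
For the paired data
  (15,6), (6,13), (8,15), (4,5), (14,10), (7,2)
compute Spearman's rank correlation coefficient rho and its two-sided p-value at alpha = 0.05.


Step 1: Rank x and y separately (midranks; no ties here).
rank(x): 15->6, 6->2, 8->4, 4->1, 14->5, 7->3
rank(y): 6->3, 13->5, 15->6, 5->2, 10->4, 2->1
Step 2: d_i = R_x(i) - R_y(i); compute d_i^2.
  (6-3)^2=9, (2-5)^2=9, (4-6)^2=4, (1-2)^2=1, (5-4)^2=1, (3-1)^2=4
sum(d^2) = 28.
Step 3: rho = 1 - 6*28 / (6*(6^2 - 1)) = 1 - 168/210 = 0.200000.
Step 4: Under H0, t = rho * sqrt((n-2)/(1-rho^2)) = 0.4082 ~ t(4).
Step 5: Two-sided p-value from the t-distribution with 4 df = 0.704000.
Step 6: alpha = 0.05. fail to reject H0.

rho = 0.2000, p = 0.704000, fail to reject H0 at alpha = 0.05.


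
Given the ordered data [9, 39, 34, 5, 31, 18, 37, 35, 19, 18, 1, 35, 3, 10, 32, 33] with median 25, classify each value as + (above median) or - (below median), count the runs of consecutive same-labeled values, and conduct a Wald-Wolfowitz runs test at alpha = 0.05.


Step 1: Compute median = 25; label A = above, B = below.
Labels in order: BAABABAABBBABBAA  (n_A = 8, n_B = 8)
Step 2: Count runs R = 10.
Step 3: Under H0 (random ordering), E[R] = 2*n_A*n_B/(n_A+n_B) + 1 = 2*8*8/16 + 1 = 9.0000.
        Var[R] = 2*n_A*n_B*(2*n_A*n_B - n_A - n_B) / ((n_A+n_B)^2 * (n_A+n_B-1)) = 14336/3840 = 3.7333.
        SD[R] = 1.9322.
Step 4: Continuity-corrected z = (R - 0.5 - E[R]) / SD[R] = (10 - 0.5 - 9.0000) / 1.9322 = 0.2588.
Step 5: Two-sided p-value via normal approximation = 2*(1 - Phi(|z|)) = 0.795809.
Step 6: alpha = 0.05. fail to reject H0.

R = 10, z = 0.2588, p = 0.795809, fail to reject H0.


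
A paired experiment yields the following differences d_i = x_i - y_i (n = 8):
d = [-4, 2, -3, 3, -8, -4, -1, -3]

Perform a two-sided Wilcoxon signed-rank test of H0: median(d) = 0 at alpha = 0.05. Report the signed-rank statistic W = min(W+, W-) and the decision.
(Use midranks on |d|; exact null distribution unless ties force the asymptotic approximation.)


Step 1: Drop any zero differences (none here) and take |d_i|.
|d| = [4, 2, 3, 3, 8, 4, 1, 3]
Step 2: Midrank |d_i| (ties get averaged ranks).
ranks: |4|->6.5, |2|->2, |3|->4, |3|->4, |8|->8, |4|->6.5, |1|->1, |3|->4
Step 3: Attach original signs; sum ranks with positive sign and with negative sign.
W+ = 2 + 4 = 6
W- = 6.5 + 4 + 8 + 6.5 + 1 + 4 = 30
(Check: W+ + W- = 36 should equal n(n+1)/2 = 36.)
Step 4: Test statistic W = min(W+, W-) = 6.
Step 5: Ties in |d|, so use the tie-corrected normal approximation.
        E[W] = n(n+1)/4 = 8*9/4 = 18.
        Tie groups: |d|=3 (t=3), |d|=4 (t=2); sum(t^3 - t) = 30.
        Var[W] = n(n+1)(2n+1)/24 - sum(t^3-t)/48 = 1224/24 - 30/48 = 50.375.
        z = (W - E[W]) / sqrt(Var[W]) = (6 - 18) / 7.0975 = -1.6907.
        Two-sided p = 2*Phi(z) = 0.090889.
Step 6: alpha = 0.05. fail to reject H0.

W+ = 6, W- = 30, W = min = 6, p = 0.090889, fail to reject H0.


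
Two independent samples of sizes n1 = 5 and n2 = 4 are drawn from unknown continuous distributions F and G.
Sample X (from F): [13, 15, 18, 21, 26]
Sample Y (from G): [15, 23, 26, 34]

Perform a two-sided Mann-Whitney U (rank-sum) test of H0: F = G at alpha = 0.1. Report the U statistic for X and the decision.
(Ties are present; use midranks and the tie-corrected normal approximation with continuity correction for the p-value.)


Step 1: Combine and sort all 9 observations; assign midranks.
sorted (value, group): (13,X), (15,X), (15,Y), (18,X), (21,X), (23,Y), (26,X), (26,Y), (34,Y)
ranks: 13->1, 15->2.5, 15->2.5, 18->4, 21->5, 23->6, 26->7.5, 26->7.5, 34->9
Step 2: Rank sum for X: R1 = 1 + 2.5 + 4 + 5 + 7.5 = 20.
Step 3: U_X = R1 - n1(n1+1)/2 = 20 - 5*6/2 = 20 - 15 = 5.
       U_Y = n1*n2 - U_X = 20 - 5 = 15.
Step 4: Ties are present, so use the tie-corrected normal approximation (with continuity correction) for the p-value.
Step 5: p-value = 0.266322; compare to alpha = 0.1. fail to reject H0.

U_X = 5, p = 0.266322, fail to reject H0 at alpha = 0.1.


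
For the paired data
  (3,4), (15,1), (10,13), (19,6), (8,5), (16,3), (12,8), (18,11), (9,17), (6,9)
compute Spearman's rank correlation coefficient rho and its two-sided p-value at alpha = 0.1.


Step 1: Rank x and y separately (midranks; no ties here).
rank(x): 3->1, 15->7, 10->5, 19->10, 8->3, 16->8, 12->6, 18->9, 9->4, 6->2
rank(y): 4->3, 1->1, 13->9, 6->5, 5->4, 3->2, 8->6, 11->8, 17->10, 9->7
Step 2: d_i = R_x(i) - R_y(i); compute d_i^2.
  (1-3)^2=4, (7-1)^2=36, (5-9)^2=16, (10-5)^2=25, (3-4)^2=1, (8-2)^2=36, (6-6)^2=0, (9-8)^2=1, (4-10)^2=36, (2-7)^2=25
sum(d^2) = 180.
Step 3: rho = 1 - 6*180 / (10*(10^2 - 1)) = 1 - 1080/990 = -0.090909.
Step 4: Under H0, t = rho * sqrt((n-2)/(1-rho^2)) = -0.2582 ~ t(8).
Step 5: Two-sided p-value from the t-distribution with 8 df = 0.802772.
Step 6: alpha = 0.1. fail to reject H0.

rho = -0.0909, p = 0.802772, fail to reject H0 at alpha = 0.1.


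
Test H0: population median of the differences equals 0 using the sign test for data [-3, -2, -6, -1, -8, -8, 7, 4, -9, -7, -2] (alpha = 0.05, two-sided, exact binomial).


Step 1: Discard zero differences. Original n = 11; n_eff = number of nonzero differences = 11.
Nonzero differences (with sign): -3, -2, -6, -1, -8, -8, +7, +4, -9, -7, -2
Step 2: Count signs: positive = 2, negative = 9.
Step 3: Under H0: P(positive) = 0.5, so the number of positives S ~ Bin(11, 0.5).
Step 4: Two-sided exact p-value = sum of Bin(11,0.5) probabilities at or below the observed probability = 0.065430.
Step 5: alpha = 0.05. fail to reject H0.

n_eff = 11, pos = 2, neg = 9, p = 0.065430, fail to reject H0.


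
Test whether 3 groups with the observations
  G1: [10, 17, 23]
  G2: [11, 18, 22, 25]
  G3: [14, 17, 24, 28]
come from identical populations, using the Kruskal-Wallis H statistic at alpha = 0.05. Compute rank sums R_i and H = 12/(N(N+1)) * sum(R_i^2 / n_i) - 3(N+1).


Step 1: Combine all N = 11 observations and assign midranks.
sorted (value, group, rank): (10,G1,1), (11,G2,2), (14,G3,3), (17,G1,4.5), (17,G3,4.5), (18,G2,6), (22,G2,7), (23,G1,8), (24,G3,9), (25,G2,10), (28,G3,11)
Step 2: Sum ranks within each group.
R_1 = 13.5 (n_1 = 3)
R_2 = 25 (n_2 = 4)
R_3 = 27.5 (n_3 = 4)
Step 3: H = 12/(N(N+1)) * sum(R_i^2/n_i) - 3(N+1)
     = 12/(11*12) * (13.5^2/3 + 25^2/4 + 27.5^2/4) - 3*12
     = 0.090909 * 406.062 - 36
     = 0.914773.
Step 4: Ties present; correction factor C = 1 - 6/(11^3 - 11) = 0.995455. Corrected H = 0.914773 / 0.995455 = 0.918950.
Step 5: Under H0, H ~ chi^2(2); p-value = 0.631615.
Step 6: alpha = 0.05. fail to reject H0.

H = 0.9189, df = 2, p = 0.631615, fail to reject H0.


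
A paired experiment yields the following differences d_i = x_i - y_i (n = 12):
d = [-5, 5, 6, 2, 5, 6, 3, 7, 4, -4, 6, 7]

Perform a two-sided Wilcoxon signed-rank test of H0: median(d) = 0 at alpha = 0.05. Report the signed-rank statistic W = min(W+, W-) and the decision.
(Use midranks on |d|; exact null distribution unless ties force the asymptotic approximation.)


Step 1: Drop any zero differences (none here) and take |d_i|.
|d| = [5, 5, 6, 2, 5, 6, 3, 7, 4, 4, 6, 7]
Step 2: Midrank |d_i| (ties get averaged ranks).
ranks: |5|->6, |5|->6, |6|->9, |2|->1, |5|->6, |6|->9, |3|->2, |7|->11.5, |4|->3.5, |4|->3.5, |6|->9, |7|->11.5
Step 3: Attach original signs; sum ranks with positive sign and with negative sign.
W+ = 6 + 9 + 1 + 6 + 9 + 2 + 11.5 + 3.5 + 9 + 11.5 = 68.5
W- = 6 + 3.5 = 9.5
(Check: W+ + W- = 78 should equal n(n+1)/2 = 78.)
Step 4: Test statistic W = min(W+, W-) = 9.5.
Step 5: Ties in |d|, so use the tie-corrected normal approximation.
        E[W] = n(n+1)/4 = 12*13/4 = 39.
        Tie groups: |d|=4 (t=2), |d|=5 (t=3), |d|=6 (t=3), |d|=7 (t=2); sum(t^3 - t) = 60.
        Var[W] = n(n+1)(2n+1)/24 - sum(t^3-t)/48 = 3900/24 - 60/48 = 161.25.
        z = (W - E[W]) / sqrt(Var[W]) = (9.5 - 39) / 12.6984 = -2.3231.
        Two-sided p = 2*Phi(z) = 0.020173.
Step 6: alpha = 0.05. reject H0.

W+ = 68.5, W- = 9.5, W = min = 9.5, p = 0.020173, reject H0.


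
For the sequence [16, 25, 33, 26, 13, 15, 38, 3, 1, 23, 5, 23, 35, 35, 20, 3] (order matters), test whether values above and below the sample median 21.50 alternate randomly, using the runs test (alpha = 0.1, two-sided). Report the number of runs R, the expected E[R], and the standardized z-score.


Step 1: Compute median = 21.50; label A = above, B = below.
Labels in order: BAAABBABBABAAABB  (n_A = 8, n_B = 8)
Step 2: Count runs R = 9.
Step 3: Under H0 (random ordering), E[R] = 2*n_A*n_B/(n_A+n_B) + 1 = 2*8*8/16 + 1 = 9.0000.
        Var[R] = 2*n_A*n_B*(2*n_A*n_B - n_A - n_B) / ((n_A+n_B)^2 * (n_A+n_B-1)) = 14336/3840 = 3.7333.
        SD[R] = 1.9322.
Step 4: R = E[R], so z = 0 with no continuity correction.
Step 5: Two-sided p-value via normal approximation = 2*(1 - Phi(|z|)) = 1.000000.
Step 6: alpha = 0.1. fail to reject H0.

R = 9, z = 0.0000, p = 1.000000, fail to reject H0.


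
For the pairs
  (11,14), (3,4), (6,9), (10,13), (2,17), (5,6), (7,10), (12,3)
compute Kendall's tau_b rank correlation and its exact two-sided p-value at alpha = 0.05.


Step 1: Enumerate the 28 unordered pairs (i,j) with i<j and classify each by sign(x_j-x_i) * sign(y_j-y_i).
  (1,2):dx=-8,dy=-10->C; (1,3):dx=-5,dy=-5->C; (1,4):dx=-1,dy=-1->C; (1,5):dx=-9,dy=+3->D
  (1,6):dx=-6,dy=-8->C; (1,7):dx=-4,dy=-4->C; (1,8):dx=+1,dy=-11->D; (2,3):dx=+3,dy=+5->C
  (2,4):dx=+7,dy=+9->C; (2,5):dx=-1,dy=+13->D; (2,6):dx=+2,dy=+2->C; (2,7):dx=+4,dy=+6->C
  (2,8):dx=+9,dy=-1->D; (3,4):dx=+4,dy=+4->C; (3,5):dx=-4,dy=+8->D; (3,6):dx=-1,dy=-3->C
  (3,7):dx=+1,dy=+1->C; (3,8):dx=+6,dy=-6->D; (4,5):dx=-8,dy=+4->D; (4,6):dx=-5,dy=-7->C
  (4,7):dx=-3,dy=-3->C; (4,8):dx=+2,dy=-10->D; (5,6):dx=+3,dy=-11->D; (5,7):dx=+5,dy=-7->D
  (5,8):dx=+10,dy=-14->D; (6,7):dx=+2,dy=+4->C; (6,8):dx=+7,dy=-3->D; (7,8):dx=+5,dy=-7->D
Step 2: C = 15, D = 13, total pairs = 28.
Step 3: tau = (C - D)/(n(n-1)/2) = (15 - 13)/28 = 0.071429.
Step 4: Exact two-sided p-value (enumerate n! = 40320 permutations of y under H0): p = 0.904861.
Step 5: alpha = 0.05. fail to reject H0.

tau_b = 0.0714 (C=15, D=13), p = 0.904861, fail to reject H0.


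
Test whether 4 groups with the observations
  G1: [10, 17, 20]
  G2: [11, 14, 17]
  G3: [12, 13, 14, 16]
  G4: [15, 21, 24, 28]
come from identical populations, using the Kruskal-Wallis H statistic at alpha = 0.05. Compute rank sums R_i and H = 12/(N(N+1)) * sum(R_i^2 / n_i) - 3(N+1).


Step 1: Combine all N = 14 observations and assign midranks.
sorted (value, group, rank): (10,G1,1), (11,G2,2), (12,G3,3), (13,G3,4), (14,G2,5.5), (14,G3,5.5), (15,G4,7), (16,G3,8), (17,G1,9.5), (17,G2,9.5), (20,G1,11), (21,G4,12), (24,G4,13), (28,G4,14)
Step 2: Sum ranks within each group.
R_1 = 21.5 (n_1 = 3)
R_2 = 17 (n_2 = 3)
R_3 = 20.5 (n_3 = 4)
R_4 = 46 (n_4 = 4)
Step 3: H = 12/(N(N+1)) * sum(R_i^2/n_i) - 3(N+1)
     = 12/(14*15) * (21.5^2/3 + 17^2/3 + 20.5^2/4 + 46^2/4) - 3*15
     = 0.057143 * 884.479 - 45
     = 5.541667.
Step 4: Ties present; correction factor C = 1 - 12/(14^3 - 14) = 0.995604. Corrected H = 5.541667 / 0.995604 = 5.566133.
Step 5: Under H0, H ~ chi^2(3); p-value = 0.134736.
Step 6: alpha = 0.05. fail to reject H0.

H = 5.5661, df = 3, p = 0.134736, fail to reject H0.


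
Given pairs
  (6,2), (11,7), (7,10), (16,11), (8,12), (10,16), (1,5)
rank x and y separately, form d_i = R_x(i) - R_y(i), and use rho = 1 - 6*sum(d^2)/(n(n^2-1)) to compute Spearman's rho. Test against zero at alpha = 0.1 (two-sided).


Step 1: Rank x and y separately (midranks; no ties here).
rank(x): 6->2, 11->6, 7->3, 16->7, 8->4, 10->5, 1->1
rank(y): 2->1, 7->3, 10->4, 11->5, 12->6, 16->7, 5->2
Step 2: d_i = R_x(i) - R_y(i); compute d_i^2.
  (2-1)^2=1, (6-3)^2=9, (3-4)^2=1, (7-5)^2=4, (4-6)^2=4, (5-7)^2=4, (1-2)^2=1
sum(d^2) = 24.
Step 3: rho = 1 - 6*24 / (7*(7^2 - 1)) = 1 - 144/336 = 0.571429.
Step 4: Under H0, t = rho * sqrt((n-2)/(1-rho^2)) = 1.5570 ~ t(5).
Step 5: Two-sided p-value from the t-distribution with 5 df = 0.180202.
Step 6: alpha = 0.1. fail to reject H0.

rho = 0.5714, p = 0.180202, fail to reject H0 at alpha = 0.1.


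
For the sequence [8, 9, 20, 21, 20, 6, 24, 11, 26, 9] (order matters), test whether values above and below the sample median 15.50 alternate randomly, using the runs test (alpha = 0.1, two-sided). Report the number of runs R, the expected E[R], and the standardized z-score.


Step 1: Compute median = 15.50; label A = above, B = below.
Labels in order: BBAAABABAB  (n_A = 5, n_B = 5)
Step 2: Count runs R = 7.
Step 3: Under H0 (random ordering), E[R] = 2*n_A*n_B/(n_A+n_B) + 1 = 2*5*5/10 + 1 = 6.0000.
        Var[R] = 2*n_A*n_B*(2*n_A*n_B - n_A - n_B) / ((n_A+n_B)^2 * (n_A+n_B-1)) = 2000/900 = 2.2222.
        SD[R] = 1.4907.
Step 4: Continuity-corrected z = (R - 0.5 - E[R]) / SD[R] = (7 - 0.5 - 6.0000) / 1.4907 = 0.3354.
Step 5: Two-sided p-value via normal approximation = 2*(1 - Phi(|z|)) = 0.737316.
Step 6: alpha = 0.1. fail to reject H0.

R = 7, z = 0.3354, p = 0.737316, fail to reject H0.


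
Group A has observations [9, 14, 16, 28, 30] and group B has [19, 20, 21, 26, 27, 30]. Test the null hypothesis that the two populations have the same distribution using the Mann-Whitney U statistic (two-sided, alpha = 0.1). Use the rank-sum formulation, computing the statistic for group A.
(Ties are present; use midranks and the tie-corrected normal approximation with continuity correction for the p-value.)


Step 1: Combine and sort all 11 observations; assign midranks.
sorted (value, group): (9,X), (14,X), (16,X), (19,Y), (20,Y), (21,Y), (26,Y), (27,Y), (28,X), (30,X), (30,Y)
ranks: 9->1, 14->2, 16->3, 19->4, 20->5, 21->6, 26->7, 27->8, 28->9, 30->10.5, 30->10.5
Step 2: Rank sum for X: R1 = 1 + 2 + 3 + 9 + 10.5 = 25.5.
Step 3: U_X = R1 - n1(n1+1)/2 = 25.5 - 5*6/2 = 25.5 - 15 = 10.5.
       U_Y = n1*n2 - U_X = 30 - 10.5 = 19.5.
Step 4: Ties are present, so use the tie-corrected normal approximation (with continuity correction) for the p-value.
Step 5: p-value = 0.464192; compare to alpha = 0.1. fail to reject H0.

U_X = 10.5, p = 0.464192, fail to reject H0 at alpha = 0.1.


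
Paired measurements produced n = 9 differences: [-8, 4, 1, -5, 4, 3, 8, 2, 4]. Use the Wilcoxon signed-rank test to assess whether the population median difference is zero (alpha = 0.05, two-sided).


Step 1: Drop any zero differences (none here) and take |d_i|.
|d| = [8, 4, 1, 5, 4, 3, 8, 2, 4]
Step 2: Midrank |d_i| (ties get averaged ranks).
ranks: |8|->8.5, |4|->5, |1|->1, |5|->7, |4|->5, |3|->3, |8|->8.5, |2|->2, |4|->5
Step 3: Attach original signs; sum ranks with positive sign and with negative sign.
W+ = 5 + 1 + 5 + 3 + 8.5 + 2 + 5 = 29.5
W- = 8.5 + 7 = 15.5
(Check: W+ + W- = 45 should equal n(n+1)/2 = 45.)
Step 4: Test statistic W = min(W+, W-) = 15.5.
Step 5: Ties in |d|, so use the tie-corrected normal approximation.
        E[W] = n(n+1)/4 = 9*10/4 = 22.5.
        Tie groups: |d|=4 (t=3), |d|=8 (t=2); sum(t^3 - t) = 30.
        Var[W] = n(n+1)(2n+1)/24 - sum(t^3-t)/48 = 1710/24 - 30/48 = 70.625.
        z = (W - E[W]) / sqrt(Var[W]) = (15.5 - 22.5) / 8.4039 = -0.8329.
        Two-sided p = 2*Phi(z) = 0.404873.
Step 6: alpha = 0.05. fail to reject H0.

W+ = 29.5, W- = 15.5, W = min = 15.5, p = 0.404873, fail to reject H0.


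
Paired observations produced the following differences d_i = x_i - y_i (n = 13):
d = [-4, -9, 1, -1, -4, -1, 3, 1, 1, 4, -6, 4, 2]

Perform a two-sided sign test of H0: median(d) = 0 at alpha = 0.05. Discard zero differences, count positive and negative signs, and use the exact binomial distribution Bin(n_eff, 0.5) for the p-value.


Step 1: Discard zero differences. Original n = 13; n_eff = number of nonzero differences = 13.
Nonzero differences (with sign): -4, -9, +1, -1, -4, -1, +3, +1, +1, +4, -6, +4, +2
Step 2: Count signs: positive = 7, negative = 6.
Step 3: Under H0: P(positive) = 0.5, so the number of positives S ~ Bin(13, 0.5).
Step 4: Two-sided exact p-value = sum of Bin(13,0.5) probabilities at or below the observed probability = 1.000000.
Step 5: alpha = 0.05. fail to reject H0.

n_eff = 13, pos = 7, neg = 6, p = 1.000000, fail to reject H0.


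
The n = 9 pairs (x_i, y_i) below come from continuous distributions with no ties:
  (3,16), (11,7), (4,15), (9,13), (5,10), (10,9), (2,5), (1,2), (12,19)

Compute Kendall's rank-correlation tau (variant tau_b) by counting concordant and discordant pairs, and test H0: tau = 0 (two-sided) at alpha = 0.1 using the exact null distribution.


Step 1: Enumerate the 36 unordered pairs (i,j) with i<j and classify each by sign(x_j-x_i) * sign(y_j-y_i).
  (1,2):dx=+8,dy=-9->D; (1,3):dx=+1,dy=-1->D; (1,4):dx=+6,dy=-3->D; (1,5):dx=+2,dy=-6->D
  (1,6):dx=+7,dy=-7->D; (1,7):dx=-1,dy=-11->C; (1,8):dx=-2,dy=-14->C; (1,9):dx=+9,dy=+3->C
  (2,3):dx=-7,dy=+8->D; (2,4):dx=-2,dy=+6->D; (2,5):dx=-6,dy=+3->D; (2,6):dx=-1,dy=+2->D
  (2,7):dx=-9,dy=-2->C; (2,8):dx=-10,dy=-5->C; (2,9):dx=+1,dy=+12->C; (3,4):dx=+5,dy=-2->D
  (3,5):dx=+1,dy=-5->D; (3,6):dx=+6,dy=-6->D; (3,7):dx=-2,dy=-10->C; (3,8):dx=-3,dy=-13->C
  (3,9):dx=+8,dy=+4->C; (4,5):dx=-4,dy=-3->C; (4,6):dx=+1,dy=-4->D; (4,7):dx=-7,dy=-8->C
  (4,8):dx=-8,dy=-11->C; (4,9):dx=+3,dy=+6->C; (5,6):dx=+5,dy=-1->D; (5,7):dx=-3,dy=-5->C
  (5,8):dx=-4,dy=-8->C; (5,9):dx=+7,dy=+9->C; (6,7):dx=-8,dy=-4->C; (6,8):dx=-9,dy=-7->C
  (6,9):dx=+2,dy=+10->C; (7,8):dx=-1,dy=-3->C; (7,9):dx=+10,dy=+14->C; (8,9):dx=+11,dy=+17->C
Step 2: C = 22, D = 14, total pairs = 36.
Step 3: tau = (C - D)/(n(n-1)/2) = (22 - 14)/36 = 0.222222.
Step 4: Exact two-sided p-value (enumerate n! = 362880 permutations of y under H0): p = 0.476709.
Step 5: alpha = 0.1. fail to reject H0.

tau_b = 0.2222 (C=22, D=14), p = 0.476709, fail to reject H0.


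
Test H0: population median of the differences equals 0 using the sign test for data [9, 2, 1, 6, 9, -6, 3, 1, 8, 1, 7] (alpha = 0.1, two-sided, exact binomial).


Step 1: Discard zero differences. Original n = 11; n_eff = number of nonzero differences = 11.
Nonzero differences (with sign): +9, +2, +1, +6, +9, -6, +3, +1, +8, +1, +7
Step 2: Count signs: positive = 10, negative = 1.
Step 3: Under H0: P(positive) = 0.5, so the number of positives S ~ Bin(11, 0.5).
Step 4: Two-sided exact p-value = sum of Bin(11,0.5) probabilities at or below the observed probability = 0.011719.
Step 5: alpha = 0.1. reject H0.

n_eff = 11, pos = 10, neg = 1, p = 0.011719, reject H0.


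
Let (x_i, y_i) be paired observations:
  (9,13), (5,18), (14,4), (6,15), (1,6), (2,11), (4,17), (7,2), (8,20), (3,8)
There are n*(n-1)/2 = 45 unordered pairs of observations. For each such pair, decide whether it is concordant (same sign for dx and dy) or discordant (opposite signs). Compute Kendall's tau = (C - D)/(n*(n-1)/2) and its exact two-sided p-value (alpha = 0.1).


Step 1: Enumerate the 45 unordered pairs (i,j) with i<j and classify each by sign(x_j-x_i) * sign(y_j-y_i).
  (1,2):dx=-4,dy=+5->D; (1,3):dx=+5,dy=-9->D; (1,4):dx=-3,dy=+2->D; (1,5):dx=-8,dy=-7->C
  (1,6):dx=-7,dy=-2->C; (1,7):dx=-5,dy=+4->D; (1,8):dx=-2,dy=-11->C; (1,9):dx=-1,dy=+7->D
  (1,10):dx=-6,dy=-5->C; (2,3):dx=+9,dy=-14->D; (2,4):dx=+1,dy=-3->D; (2,5):dx=-4,dy=-12->C
  (2,6):dx=-3,dy=-7->C; (2,7):dx=-1,dy=-1->C; (2,8):dx=+2,dy=-16->D; (2,9):dx=+3,dy=+2->C
  (2,10):dx=-2,dy=-10->C; (3,4):dx=-8,dy=+11->D; (3,5):dx=-13,dy=+2->D; (3,6):dx=-12,dy=+7->D
  (3,7):dx=-10,dy=+13->D; (3,8):dx=-7,dy=-2->C; (3,9):dx=-6,dy=+16->D; (3,10):dx=-11,dy=+4->D
  (4,5):dx=-5,dy=-9->C; (4,6):dx=-4,dy=-4->C; (4,7):dx=-2,dy=+2->D; (4,8):dx=+1,dy=-13->D
  (4,9):dx=+2,dy=+5->C; (4,10):dx=-3,dy=-7->C; (5,6):dx=+1,dy=+5->C; (5,7):dx=+3,dy=+11->C
  (5,8):dx=+6,dy=-4->D; (5,9):dx=+7,dy=+14->C; (5,10):dx=+2,dy=+2->C; (6,7):dx=+2,dy=+6->C
  (6,8):dx=+5,dy=-9->D; (6,9):dx=+6,dy=+9->C; (6,10):dx=+1,dy=-3->D; (7,8):dx=+3,dy=-15->D
  (7,9):dx=+4,dy=+3->C; (7,10):dx=-1,dy=-9->C; (8,9):dx=+1,dy=+18->C; (8,10):dx=-4,dy=+6->D
  (9,10):dx=-5,dy=-12->C
Step 2: C = 24, D = 21, total pairs = 45.
Step 3: tau = (C - D)/(n(n-1)/2) = (24 - 21)/45 = 0.066667.
Step 4: Exact two-sided p-value (enumerate n! = 3628800 permutations of y under H0): p = 0.861801.
Step 5: alpha = 0.1. fail to reject H0.

tau_b = 0.0667 (C=24, D=21), p = 0.861801, fail to reject H0.


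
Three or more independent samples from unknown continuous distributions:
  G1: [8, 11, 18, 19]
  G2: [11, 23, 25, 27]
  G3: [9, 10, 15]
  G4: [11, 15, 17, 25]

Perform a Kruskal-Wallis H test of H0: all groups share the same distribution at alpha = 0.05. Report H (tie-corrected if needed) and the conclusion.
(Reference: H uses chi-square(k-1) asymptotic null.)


Step 1: Combine all N = 15 observations and assign midranks.
sorted (value, group, rank): (8,G1,1), (9,G3,2), (10,G3,3), (11,G1,5), (11,G2,5), (11,G4,5), (15,G3,7.5), (15,G4,7.5), (17,G4,9), (18,G1,10), (19,G1,11), (23,G2,12), (25,G2,13.5), (25,G4,13.5), (27,G2,15)
Step 2: Sum ranks within each group.
R_1 = 27 (n_1 = 4)
R_2 = 45.5 (n_2 = 4)
R_3 = 12.5 (n_3 = 3)
R_4 = 35 (n_4 = 4)
Step 3: H = 12/(N(N+1)) * sum(R_i^2/n_i) - 3(N+1)
     = 12/(15*16) * (27^2/4 + 45.5^2/4 + 12.5^2/3 + 35^2/4) - 3*16
     = 0.050000 * 1058.15 - 48
     = 4.907292.
Step 4: Ties present; correction factor C = 1 - 36/(15^3 - 15) = 0.989286. Corrected H = 4.907292 / 0.989286 = 4.960439.
Step 5: Under H0, H ~ chi^2(3); p-value = 0.174717.
Step 6: alpha = 0.05. fail to reject H0.

H = 4.9604, df = 3, p = 0.174717, fail to reject H0.
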